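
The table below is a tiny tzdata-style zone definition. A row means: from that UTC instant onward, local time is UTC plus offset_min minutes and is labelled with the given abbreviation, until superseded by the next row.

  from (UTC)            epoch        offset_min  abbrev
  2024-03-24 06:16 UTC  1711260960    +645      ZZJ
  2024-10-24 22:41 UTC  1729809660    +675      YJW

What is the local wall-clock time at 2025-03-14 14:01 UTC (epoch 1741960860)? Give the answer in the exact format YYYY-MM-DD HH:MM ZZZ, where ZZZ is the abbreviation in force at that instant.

Query: 2025-03-14 14:01 UTC
Rule 2/2 (YJW, +11:15): 2024-10-24 22:41 UTC ≤ query < +∞
14·60 + 1 + 675 = 1516 min
1516 = 1·1440 + 76; 76 = 1·60 + 16 → 01:16, 2025-03-14 + 1 day = 2025-03-15
→ 2025-03-15 01:16 YJW

2025-03-15 01:16 YJW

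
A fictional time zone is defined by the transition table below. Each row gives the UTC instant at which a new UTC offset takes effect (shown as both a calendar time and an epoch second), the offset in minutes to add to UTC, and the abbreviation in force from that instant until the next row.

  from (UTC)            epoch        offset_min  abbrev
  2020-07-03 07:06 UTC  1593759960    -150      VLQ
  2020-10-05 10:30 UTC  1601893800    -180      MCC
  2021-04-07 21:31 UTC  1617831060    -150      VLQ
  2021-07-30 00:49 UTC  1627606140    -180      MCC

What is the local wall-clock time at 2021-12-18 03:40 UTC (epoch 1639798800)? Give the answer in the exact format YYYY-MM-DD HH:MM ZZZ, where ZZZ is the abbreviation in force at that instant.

2021-12-18 00:40 MCC

Query: 2021-12-18 03:40 UTC
Rule 4/4 (MCC, -03:00): 2021-07-30 00:49 UTC ≤ query < +∞
3·60 + 40 - 180 = 40 min
40 = 0·1440 + 40; 40 = 0·60 + 40 → 00:40, same day
→ 2021-12-18 00:40 MCC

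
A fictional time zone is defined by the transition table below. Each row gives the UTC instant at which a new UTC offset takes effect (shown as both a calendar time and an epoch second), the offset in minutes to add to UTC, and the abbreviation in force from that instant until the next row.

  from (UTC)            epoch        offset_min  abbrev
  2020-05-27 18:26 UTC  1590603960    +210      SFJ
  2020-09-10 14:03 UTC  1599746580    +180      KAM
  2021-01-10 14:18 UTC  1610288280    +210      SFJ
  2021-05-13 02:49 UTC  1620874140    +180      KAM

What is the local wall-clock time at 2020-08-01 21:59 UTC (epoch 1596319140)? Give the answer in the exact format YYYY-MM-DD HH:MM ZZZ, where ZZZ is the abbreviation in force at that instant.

Query: 2020-08-01 21:59 UTC
Rule 1/4 (SFJ, +03:30): 2020-05-27 18:26 UTC ≤ query < 2020-09-10 14:03 UTC
21·60 + 59 + 210 = 1529 min
1529 = 1·1440 + 89; 89 = 1·60 + 29 → 01:29, 2020-08-01 + 1 day = 2020-08-02
→ 2020-08-02 01:29 SFJ

2020-08-02 01:29 SFJ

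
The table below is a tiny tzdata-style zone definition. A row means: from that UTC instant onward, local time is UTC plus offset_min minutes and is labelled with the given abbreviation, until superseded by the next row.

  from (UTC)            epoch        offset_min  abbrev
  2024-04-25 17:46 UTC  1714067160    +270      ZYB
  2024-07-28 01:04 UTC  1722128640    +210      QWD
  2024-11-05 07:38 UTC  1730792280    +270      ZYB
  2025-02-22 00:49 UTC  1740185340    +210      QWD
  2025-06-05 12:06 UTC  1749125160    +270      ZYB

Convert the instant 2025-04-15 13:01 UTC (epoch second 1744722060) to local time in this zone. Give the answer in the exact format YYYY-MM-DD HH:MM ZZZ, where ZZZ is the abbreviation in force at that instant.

Query: 2025-04-15 13:01 UTC
Rule 4/5 (QWD, +03:30): 2025-02-22 00:49 UTC ≤ query < 2025-06-05 12:06 UTC
13·60 + 1 + 210 = 991 min
991 = 0·1440 + 991; 991 = 16·60 + 31 → 16:31, same day
→ 2025-04-15 16:31 QWD

2025-04-15 16:31 QWD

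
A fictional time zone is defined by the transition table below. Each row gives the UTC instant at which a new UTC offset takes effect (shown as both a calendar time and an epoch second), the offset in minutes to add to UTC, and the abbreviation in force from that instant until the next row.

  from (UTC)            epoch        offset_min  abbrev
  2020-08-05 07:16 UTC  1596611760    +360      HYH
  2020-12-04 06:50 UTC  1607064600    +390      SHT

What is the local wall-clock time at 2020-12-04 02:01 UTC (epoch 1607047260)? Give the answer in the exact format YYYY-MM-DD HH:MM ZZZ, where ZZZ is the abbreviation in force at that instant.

Query: 2020-12-04 02:01 UTC
Rule 1/2 (HYH, +06:00): 2020-08-05 07:16 UTC ≤ query < 2020-12-04 06:50 UTC
2·60 + 1 + 360 = 481 min
481 = 0·1440 + 481; 481 = 8·60 + 1 → 08:01, same day
→ 2020-12-04 08:01 HYH

2020-12-04 08:01 HYH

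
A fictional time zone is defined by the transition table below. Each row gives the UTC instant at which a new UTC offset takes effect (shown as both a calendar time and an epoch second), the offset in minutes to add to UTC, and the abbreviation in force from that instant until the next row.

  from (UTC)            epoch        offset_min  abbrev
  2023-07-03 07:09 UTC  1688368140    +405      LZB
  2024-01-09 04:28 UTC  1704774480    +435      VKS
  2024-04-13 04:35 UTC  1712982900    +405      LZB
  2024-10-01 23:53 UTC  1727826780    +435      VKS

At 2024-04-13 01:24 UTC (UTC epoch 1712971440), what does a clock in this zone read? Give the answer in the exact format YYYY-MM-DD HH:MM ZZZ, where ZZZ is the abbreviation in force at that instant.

Query: 2024-04-13 01:24 UTC
Rule 2/4 (VKS, +07:15): 2024-01-09 04:28 UTC ≤ query < 2024-04-13 04:35 UTC
1·60 + 24 + 435 = 519 min
519 = 0·1440 + 519; 519 = 8·60 + 39 → 08:39, same day
→ 2024-04-13 08:39 VKS

2024-04-13 08:39 VKS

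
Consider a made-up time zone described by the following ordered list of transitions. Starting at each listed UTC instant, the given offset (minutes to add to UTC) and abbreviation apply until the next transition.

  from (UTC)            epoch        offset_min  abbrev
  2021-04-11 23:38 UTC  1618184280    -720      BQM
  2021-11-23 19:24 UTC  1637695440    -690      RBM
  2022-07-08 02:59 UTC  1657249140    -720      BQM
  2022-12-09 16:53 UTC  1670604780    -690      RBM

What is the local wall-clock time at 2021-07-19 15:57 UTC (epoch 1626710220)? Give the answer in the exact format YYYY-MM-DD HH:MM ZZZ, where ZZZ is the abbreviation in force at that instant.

Query: 2021-07-19 15:57 UTC
Rule 1/4 (BQM, -12:00): 2021-04-11 23:38 UTC ≤ query < 2021-11-23 19:24 UTC
15·60 + 57 - 720 = 237 min
237 = 0·1440 + 237; 237 = 3·60 + 57 → 03:57, same day
→ 2021-07-19 03:57 BQM

2021-07-19 03:57 BQM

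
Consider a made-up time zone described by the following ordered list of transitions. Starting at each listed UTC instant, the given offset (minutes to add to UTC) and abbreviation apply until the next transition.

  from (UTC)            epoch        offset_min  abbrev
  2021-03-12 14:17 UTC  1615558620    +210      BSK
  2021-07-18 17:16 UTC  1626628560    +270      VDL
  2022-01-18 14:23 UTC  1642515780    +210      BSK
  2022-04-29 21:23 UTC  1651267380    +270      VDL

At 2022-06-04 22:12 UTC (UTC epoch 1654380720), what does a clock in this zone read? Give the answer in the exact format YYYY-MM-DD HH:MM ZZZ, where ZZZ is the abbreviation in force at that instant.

2022-06-05 02:42 VDL

Query: 2022-06-04 22:12 UTC
Rule 4/4 (VDL, +04:30): 2022-04-29 21:23 UTC ≤ query < +∞
22·60 + 12 + 270 = 1602 min
1602 = 1·1440 + 162; 162 = 2·60 + 42 → 02:42, 2022-06-04 + 1 day = 2022-06-05
→ 2022-06-05 02:42 VDL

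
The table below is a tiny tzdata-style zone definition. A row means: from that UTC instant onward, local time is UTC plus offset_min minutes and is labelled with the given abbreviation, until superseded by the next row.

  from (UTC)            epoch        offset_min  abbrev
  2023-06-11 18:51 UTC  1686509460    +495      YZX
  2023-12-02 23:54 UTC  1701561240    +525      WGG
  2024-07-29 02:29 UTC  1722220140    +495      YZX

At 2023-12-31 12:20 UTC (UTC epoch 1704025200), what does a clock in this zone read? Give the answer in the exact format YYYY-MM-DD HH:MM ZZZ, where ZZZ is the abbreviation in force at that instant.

2023-12-31 21:05 WGG

Query: 2023-12-31 12:20 UTC
Rule 2/3 (WGG, +08:45): 2023-12-02 23:54 UTC ≤ query < 2024-07-29 02:29 UTC
12·60 + 20 + 525 = 1265 min
1265 = 0·1440 + 1265; 1265 = 21·60 + 5 → 21:05, same day
→ 2023-12-31 21:05 WGG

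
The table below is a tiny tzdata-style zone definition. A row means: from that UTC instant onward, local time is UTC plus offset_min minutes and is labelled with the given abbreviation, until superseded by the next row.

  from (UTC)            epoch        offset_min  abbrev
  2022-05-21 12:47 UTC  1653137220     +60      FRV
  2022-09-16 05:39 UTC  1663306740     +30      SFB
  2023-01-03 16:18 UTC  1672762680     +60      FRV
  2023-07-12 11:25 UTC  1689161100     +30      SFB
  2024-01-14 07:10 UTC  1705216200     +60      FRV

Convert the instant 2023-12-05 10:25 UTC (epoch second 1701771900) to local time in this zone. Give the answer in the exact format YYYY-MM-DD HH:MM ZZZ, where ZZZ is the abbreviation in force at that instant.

2023-12-05 10:55 SFB

Query: 2023-12-05 10:25 UTC
Rule 4/5 (SFB, +00:30): 2023-07-12 11:25 UTC ≤ query < 2024-01-14 07:10 UTC
10·60 + 25 + 30 = 655 min
655 = 0·1440 + 655; 655 = 10·60 + 55 → 10:55, same day
→ 2023-12-05 10:55 SFB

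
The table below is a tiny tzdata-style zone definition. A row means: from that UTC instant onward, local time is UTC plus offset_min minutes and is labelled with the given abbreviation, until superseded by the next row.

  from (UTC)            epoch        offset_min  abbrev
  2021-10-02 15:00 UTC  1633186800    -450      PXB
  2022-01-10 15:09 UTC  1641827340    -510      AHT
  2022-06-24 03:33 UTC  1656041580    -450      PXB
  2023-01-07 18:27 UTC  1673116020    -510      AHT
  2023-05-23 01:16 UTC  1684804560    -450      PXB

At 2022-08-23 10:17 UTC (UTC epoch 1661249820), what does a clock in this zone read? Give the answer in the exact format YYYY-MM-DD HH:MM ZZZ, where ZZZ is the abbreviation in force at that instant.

2022-08-23 02:47 PXB

Query: 2022-08-23 10:17 UTC
Rule 3/5 (PXB, -07:30): 2022-06-24 03:33 UTC ≤ query < 2023-01-07 18:27 UTC
10·60 + 17 - 450 = 167 min
167 = 0·1440 + 167; 167 = 2·60 + 47 → 02:47, same day
→ 2022-08-23 02:47 PXB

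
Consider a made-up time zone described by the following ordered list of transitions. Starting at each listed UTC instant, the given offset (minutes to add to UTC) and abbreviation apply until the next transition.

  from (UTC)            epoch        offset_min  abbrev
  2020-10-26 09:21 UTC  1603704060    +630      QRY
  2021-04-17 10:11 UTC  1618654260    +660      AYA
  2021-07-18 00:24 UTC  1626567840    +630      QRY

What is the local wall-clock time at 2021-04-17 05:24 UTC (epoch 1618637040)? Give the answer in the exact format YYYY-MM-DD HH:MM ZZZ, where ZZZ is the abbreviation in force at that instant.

Query: 2021-04-17 05:24 UTC
Rule 1/3 (QRY, +10:30): 2020-10-26 09:21 UTC ≤ query < 2021-04-17 10:11 UTC
5·60 + 24 + 630 = 954 min
954 = 0·1440 + 954; 954 = 15·60 + 54 → 15:54, same day
→ 2021-04-17 15:54 QRY

2021-04-17 15:54 QRY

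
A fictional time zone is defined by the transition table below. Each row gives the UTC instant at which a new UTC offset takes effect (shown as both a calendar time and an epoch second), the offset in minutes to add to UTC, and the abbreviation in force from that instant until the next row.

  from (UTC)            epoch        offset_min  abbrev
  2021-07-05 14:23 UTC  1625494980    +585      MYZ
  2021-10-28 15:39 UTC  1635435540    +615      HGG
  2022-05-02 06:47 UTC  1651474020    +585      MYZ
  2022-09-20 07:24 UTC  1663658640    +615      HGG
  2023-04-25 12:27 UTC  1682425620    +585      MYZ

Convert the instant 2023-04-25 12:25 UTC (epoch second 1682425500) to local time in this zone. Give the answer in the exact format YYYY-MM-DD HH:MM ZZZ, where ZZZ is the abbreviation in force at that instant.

2023-04-25 22:40 HGG

Query: 2023-04-25 12:25 UTC
Rule 4/5 (HGG, +10:15): 2022-09-20 07:24 UTC ≤ query < 2023-04-25 12:27 UTC
12·60 + 25 + 615 = 1360 min
1360 = 0·1440 + 1360; 1360 = 22·60 + 40 → 22:40, same day
→ 2023-04-25 22:40 HGG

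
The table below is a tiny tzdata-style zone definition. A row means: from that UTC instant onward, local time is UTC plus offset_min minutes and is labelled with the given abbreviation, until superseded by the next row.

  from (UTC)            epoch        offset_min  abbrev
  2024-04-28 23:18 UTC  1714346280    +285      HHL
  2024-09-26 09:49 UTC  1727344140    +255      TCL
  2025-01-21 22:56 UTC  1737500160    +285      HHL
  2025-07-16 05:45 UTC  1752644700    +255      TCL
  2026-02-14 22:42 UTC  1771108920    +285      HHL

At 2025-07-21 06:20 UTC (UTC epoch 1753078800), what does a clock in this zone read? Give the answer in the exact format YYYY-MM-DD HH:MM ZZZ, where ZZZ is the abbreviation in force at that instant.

2025-07-21 10:35 TCL

Query: 2025-07-21 06:20 UTC
Rule 4/5 (TCL, +04:15): 2025-07-16 05:45 UTC ≤ query < 2026-02-14 22:42 UTC
6·60 + 20 + 255 = 635 min
635 = 0·1440 + 635; 635 = 10·60 + 35 → 10:35, same day
→ 2025-07-21 10:35 TCL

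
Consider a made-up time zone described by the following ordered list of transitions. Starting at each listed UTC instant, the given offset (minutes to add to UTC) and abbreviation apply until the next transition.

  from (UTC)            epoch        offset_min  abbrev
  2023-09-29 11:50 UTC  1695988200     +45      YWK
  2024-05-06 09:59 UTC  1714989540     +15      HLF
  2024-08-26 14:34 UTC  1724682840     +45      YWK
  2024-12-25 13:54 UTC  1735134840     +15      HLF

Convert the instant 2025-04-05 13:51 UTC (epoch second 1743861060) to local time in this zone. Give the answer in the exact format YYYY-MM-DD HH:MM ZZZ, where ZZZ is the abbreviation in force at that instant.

Query: 2025-04-05 13:51 UTC
Rule 4/4 (HLF, +00:15): 2024-12-25 13:54 UTC ≤ query < +∞
13·60 + 51 + 15 = 846 min
846 = 0·1440 + 846; 846 = 14·60 + 6 → 14:06, same day
→ 2025-04-05 14:06 HLF

2025-04-05 14:06 HLF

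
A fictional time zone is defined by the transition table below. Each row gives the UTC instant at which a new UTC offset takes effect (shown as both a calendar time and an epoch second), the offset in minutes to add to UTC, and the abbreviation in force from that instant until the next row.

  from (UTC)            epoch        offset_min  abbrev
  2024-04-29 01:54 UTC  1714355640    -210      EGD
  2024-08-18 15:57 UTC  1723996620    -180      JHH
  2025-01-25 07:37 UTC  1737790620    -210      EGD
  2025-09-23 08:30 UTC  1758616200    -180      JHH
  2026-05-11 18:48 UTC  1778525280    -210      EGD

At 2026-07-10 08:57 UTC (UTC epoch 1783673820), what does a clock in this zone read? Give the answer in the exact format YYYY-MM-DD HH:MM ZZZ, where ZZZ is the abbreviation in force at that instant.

Query: 2026-07-10 08:57 UTC
Rule 5/5 (EGD, -03:30): 2026-05-11 18:48 UTC ≤ query < +∞
8·60 + 57 - 210 = 327 min
327 = 0·1440 + 327; 327 = 5·60 + 27 → 05:27, same day
→ 2026-07-10 05:27 EGD

2026-07-10 05:27 EGD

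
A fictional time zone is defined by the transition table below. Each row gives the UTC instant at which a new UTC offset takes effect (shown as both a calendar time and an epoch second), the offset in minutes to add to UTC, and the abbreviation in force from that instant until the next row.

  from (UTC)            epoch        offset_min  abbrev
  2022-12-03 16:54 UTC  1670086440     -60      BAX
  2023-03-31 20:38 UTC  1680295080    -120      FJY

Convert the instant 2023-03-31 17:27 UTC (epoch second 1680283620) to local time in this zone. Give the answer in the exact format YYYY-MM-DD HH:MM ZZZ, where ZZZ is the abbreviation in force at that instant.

2023-03-31 16:27 BAX

Query: 2023-03-31 17:27 UTC
Rule 1/2 (BAX, -01:00): 2022-12-03 16:54 UTC ≤ query < 2023-03-31 20:38 UTC
17·60 + 27 - 60 = 987 min
987 = 0·1440 + 987; 987 = 16·60 + 27 → 16:27, same day
→ 2023-03-31 16:27 BAX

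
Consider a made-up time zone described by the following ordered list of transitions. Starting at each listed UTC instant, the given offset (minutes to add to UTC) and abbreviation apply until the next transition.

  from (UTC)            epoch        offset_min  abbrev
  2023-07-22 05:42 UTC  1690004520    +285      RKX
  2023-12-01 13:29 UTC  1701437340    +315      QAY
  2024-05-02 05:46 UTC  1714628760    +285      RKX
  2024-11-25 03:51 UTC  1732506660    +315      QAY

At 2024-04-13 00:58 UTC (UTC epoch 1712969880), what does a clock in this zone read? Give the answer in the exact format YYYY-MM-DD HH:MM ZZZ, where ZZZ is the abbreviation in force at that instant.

Query: 2024-04-13 00:58 UTC
Rule 2/4 (QAY, +05:15): 2023-12-01 13:29 UTC ≤ query < 2024-05-02 05:46 UTC
0·60 + 58 + 315 = 373 min
373 = 0·1440 + 373; 373 = 6·60 + 13 → 06:13, same day
→ 2024-04-13 06:13 QAY

2024-04-13 06:13 QAY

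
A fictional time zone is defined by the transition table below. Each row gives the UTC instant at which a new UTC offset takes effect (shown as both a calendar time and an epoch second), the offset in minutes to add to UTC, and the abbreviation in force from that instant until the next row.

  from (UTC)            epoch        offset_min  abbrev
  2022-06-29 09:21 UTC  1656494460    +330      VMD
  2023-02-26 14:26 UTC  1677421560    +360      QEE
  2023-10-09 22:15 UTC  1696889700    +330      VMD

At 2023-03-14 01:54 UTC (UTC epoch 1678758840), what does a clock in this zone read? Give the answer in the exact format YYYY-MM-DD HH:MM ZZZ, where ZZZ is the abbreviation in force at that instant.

2023-03-14 07:54 QEE

Query: 2023-03-14 01:54 UTC
Rule 2/3 (QEE, +06:00): 2023-02-26 14:26 UTC ≤ query < 2023-10-09 22:15 UTC
1·60 + 54 + 360 = 474 min
474 = 0·1440 + 474; 474 = 7·60 + 54 → 07:54, same day
→ 2023-03-14 07:54 QEE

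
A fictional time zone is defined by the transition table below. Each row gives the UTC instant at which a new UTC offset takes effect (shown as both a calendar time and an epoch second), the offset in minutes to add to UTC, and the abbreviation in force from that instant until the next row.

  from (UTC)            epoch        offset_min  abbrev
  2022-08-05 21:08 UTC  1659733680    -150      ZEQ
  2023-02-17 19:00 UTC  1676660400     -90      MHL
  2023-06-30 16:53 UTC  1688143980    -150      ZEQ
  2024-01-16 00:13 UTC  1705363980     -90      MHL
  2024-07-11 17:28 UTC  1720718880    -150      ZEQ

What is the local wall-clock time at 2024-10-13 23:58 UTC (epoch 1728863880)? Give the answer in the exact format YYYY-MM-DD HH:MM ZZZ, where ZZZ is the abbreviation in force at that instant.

2024-10-13 21:28 ZEQ

Query: 2024-10-13 23:58 UTC
Rule 5/5 (ZEQ, -02:30): 2024-07-11 17:28 UTC ≤ query < +∞
23·60 + 58 - 150 = 1288 min
1288 = 0·1440 + 1288; 1288 = 21·60 + 28 → 21:28, same day
→ 2024-10-13 21:28 ZEQ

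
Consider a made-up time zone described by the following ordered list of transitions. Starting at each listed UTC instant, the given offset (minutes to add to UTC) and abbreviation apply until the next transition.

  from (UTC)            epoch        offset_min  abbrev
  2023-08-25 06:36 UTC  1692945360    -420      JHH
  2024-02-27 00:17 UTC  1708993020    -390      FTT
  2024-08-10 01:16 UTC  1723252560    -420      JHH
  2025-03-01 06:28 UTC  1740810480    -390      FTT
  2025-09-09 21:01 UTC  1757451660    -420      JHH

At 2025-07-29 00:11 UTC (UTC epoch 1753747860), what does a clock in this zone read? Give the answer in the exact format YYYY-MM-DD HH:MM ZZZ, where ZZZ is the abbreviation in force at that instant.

Query: 2025-07-29 00:11 UTC
Rule 4/5 (FTT, -06:30): 2025-03-01 06:28 UTC ≤ query < 2025-09-09 21:01 UTC
0·60 + 11 - 390 = -379 min
-379 = -1·1440 + 1061; 1061 = 17·60 + 41 → 17:41, 2025-07-29 - 1 day = 2025-07-28
→ 2025-07-28 17:41 FTT

2025-07-28 17:41 FTT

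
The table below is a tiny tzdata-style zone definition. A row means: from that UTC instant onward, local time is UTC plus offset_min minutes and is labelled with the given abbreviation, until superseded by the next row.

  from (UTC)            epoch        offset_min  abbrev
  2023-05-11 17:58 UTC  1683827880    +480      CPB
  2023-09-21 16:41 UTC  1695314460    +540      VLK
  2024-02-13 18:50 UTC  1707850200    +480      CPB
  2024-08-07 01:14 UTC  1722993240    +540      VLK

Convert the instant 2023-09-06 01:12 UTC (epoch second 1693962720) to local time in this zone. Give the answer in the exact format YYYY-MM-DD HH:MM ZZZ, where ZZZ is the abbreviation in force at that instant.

Query: 2023-09-06 01:12 UTC
Rule 1/4 (CPB, +08:00): 2023-05-11 17:58 UTC ≤ query < 2023-09-21 16:41 UTC
1·60 + 12 + 480 = 552 min
552 = 0·1440 + 552; 552 = 9·60 + 12 → 09:12, same day
→ 2023-09-06 09:12 CPB

2023-09-06 09:12 CPB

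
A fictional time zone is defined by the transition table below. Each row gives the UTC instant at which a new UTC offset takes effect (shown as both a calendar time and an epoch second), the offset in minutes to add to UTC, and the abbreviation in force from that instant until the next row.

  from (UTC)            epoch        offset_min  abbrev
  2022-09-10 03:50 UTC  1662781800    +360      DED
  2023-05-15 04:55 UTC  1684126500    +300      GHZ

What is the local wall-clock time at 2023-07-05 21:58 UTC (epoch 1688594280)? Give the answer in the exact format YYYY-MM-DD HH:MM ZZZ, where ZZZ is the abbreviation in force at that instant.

Query: 2023-07-05 21:58 UTC
Rule 2/2 (GHZ, +05:00): 2023-05-15 04:55 UTC ≤ query < +∞
21·60 + 58 + 300 = 1618 min
1618 = 1·1440 + 178; 178 = 2·60 + 58 → 02:58, 2023-07-05 + 1 day = 2023-07-06
→ 2023-07-06 02:58 GHZ

2023-07-06 02:58 GHZ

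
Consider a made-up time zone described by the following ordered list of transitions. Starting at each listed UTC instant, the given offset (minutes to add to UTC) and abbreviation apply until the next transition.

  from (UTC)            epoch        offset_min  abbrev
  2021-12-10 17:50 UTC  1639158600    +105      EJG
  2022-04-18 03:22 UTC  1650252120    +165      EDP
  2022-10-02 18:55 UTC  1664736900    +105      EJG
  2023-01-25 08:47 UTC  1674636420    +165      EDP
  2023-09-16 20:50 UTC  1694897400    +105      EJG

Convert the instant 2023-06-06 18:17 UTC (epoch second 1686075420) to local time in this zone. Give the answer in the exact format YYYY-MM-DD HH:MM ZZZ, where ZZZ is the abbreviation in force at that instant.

2023-06-06 21:02 EDP

Query: 2023-06-06 18:17 UTC
Rule 4/5 (EDP, +02:45): 2023-01-25 08:47 UTC ≤ query < 2023-09-16 20:50 UTC
18·60 + 17 + 165 = 1262 min
1262 = 0·1440 + 1262; 1262 = 21·60 + 2 → 21:02, same day
→ 2023-06-06 21:02 EDP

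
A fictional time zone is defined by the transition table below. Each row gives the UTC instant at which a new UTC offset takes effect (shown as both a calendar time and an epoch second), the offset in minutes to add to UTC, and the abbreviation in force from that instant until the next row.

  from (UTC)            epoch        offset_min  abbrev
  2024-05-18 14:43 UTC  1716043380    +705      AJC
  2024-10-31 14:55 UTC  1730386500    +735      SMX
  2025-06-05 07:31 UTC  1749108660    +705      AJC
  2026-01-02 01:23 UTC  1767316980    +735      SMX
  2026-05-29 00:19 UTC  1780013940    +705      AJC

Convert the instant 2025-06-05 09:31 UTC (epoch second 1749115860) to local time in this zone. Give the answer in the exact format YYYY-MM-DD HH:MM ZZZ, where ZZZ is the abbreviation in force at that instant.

Query: 2025-06-05 09:31 UTC
Rule 3/5 (AJC, +11:45): 2025-06-05 07:31 UTC ≤ query < 2026-01-02 01:23 UTC
9·60 + 31 + 705 = 1276 min
1276 = 0·1440 + 1276; 1276 = 21·60 + 16 → 21:16, same day
→ 2025-06-05 21:16 AJC

2025-06-05 21:16 AJC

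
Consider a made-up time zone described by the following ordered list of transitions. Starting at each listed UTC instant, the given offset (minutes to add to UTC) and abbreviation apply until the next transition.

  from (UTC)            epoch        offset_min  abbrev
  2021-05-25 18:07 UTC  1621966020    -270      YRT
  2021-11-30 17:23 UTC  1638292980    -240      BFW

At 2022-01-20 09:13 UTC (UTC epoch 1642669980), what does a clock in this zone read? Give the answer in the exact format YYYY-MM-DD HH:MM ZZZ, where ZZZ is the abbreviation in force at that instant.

Query: 2022-01-20 09:13 UTC
Rule 2/2 (BFW, -04:00): 2021-11-30 17:23 UTC ≤ query < +∞
9·60 + 13 - 240 = 313 min
313 = 0·1440 + 313; 313 = 5·60 + 13 → 05:13, same day
→ 2022-01-20 05:13 BFW

2022-01-20 05:13 BFW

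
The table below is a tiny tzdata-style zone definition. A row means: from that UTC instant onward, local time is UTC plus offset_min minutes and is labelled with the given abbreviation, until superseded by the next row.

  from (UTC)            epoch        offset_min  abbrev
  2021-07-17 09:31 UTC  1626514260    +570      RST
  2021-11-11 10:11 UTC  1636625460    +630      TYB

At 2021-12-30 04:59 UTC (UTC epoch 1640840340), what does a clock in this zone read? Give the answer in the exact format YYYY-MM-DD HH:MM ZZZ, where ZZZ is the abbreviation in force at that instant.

Query: 2021-12-30 04:59 UTC
Rule 2/2 (TYB, +10:30): 2021-11-11 10:11 UTC ≤ query < +∞
4·60 + 59 + 630 = 929 min
929 = 0·1440 + 929; 929 = 15·60 + 29 → 15:29, same day
→ 2021-12-30 15:29 TYB

2021-12-30 15:29 TYB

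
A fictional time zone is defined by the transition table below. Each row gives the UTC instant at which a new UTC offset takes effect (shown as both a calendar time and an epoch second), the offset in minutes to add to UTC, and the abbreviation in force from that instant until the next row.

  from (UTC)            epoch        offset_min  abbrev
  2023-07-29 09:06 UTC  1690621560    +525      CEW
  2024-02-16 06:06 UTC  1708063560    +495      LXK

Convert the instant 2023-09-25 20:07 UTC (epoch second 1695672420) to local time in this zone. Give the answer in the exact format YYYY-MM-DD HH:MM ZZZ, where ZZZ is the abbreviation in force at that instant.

Query: 2023-09-25 20:07 UTC
Rule 1/2 (CEW, +08:45): 2023-07-29 09:06 UTC ≤ query < 2024-02-16 06:06 UTC
20·60 + 7 + 525 = 1732 min
1732 = 1·1440 + 292; 292 = 4·60 + 52 → 04:52, 2023-09-25 + 1 day = 2023-09-26
→ 2023-09-26 04:52 CEW

2023-09-26 04:52 CEW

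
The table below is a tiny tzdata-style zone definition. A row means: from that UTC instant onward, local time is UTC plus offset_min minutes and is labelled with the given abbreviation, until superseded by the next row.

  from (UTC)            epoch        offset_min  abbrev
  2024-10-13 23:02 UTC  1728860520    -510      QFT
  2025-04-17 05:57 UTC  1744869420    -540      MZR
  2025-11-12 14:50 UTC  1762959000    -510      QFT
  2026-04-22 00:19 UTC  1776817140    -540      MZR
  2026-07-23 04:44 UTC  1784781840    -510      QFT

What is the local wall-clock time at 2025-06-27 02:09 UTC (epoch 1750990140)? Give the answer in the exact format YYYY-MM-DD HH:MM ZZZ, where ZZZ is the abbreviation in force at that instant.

2025-06-26 17:09 MZR

Query: 2025-06-27 02:09 UTC
Rule 2/5 (MZR, -09:00): 2025-04-17 05:57 UTC ≤ query < 2025-11-12 14:50 UTC
2·60 + 9 - 540 = -411 min
-411 = -1·1440 + 1029; 1029 = 17·60 + 9 → 17:09, 2025-06-27 - 1 day = 2025-06-26
→ 2025-06-26 17:09 MZR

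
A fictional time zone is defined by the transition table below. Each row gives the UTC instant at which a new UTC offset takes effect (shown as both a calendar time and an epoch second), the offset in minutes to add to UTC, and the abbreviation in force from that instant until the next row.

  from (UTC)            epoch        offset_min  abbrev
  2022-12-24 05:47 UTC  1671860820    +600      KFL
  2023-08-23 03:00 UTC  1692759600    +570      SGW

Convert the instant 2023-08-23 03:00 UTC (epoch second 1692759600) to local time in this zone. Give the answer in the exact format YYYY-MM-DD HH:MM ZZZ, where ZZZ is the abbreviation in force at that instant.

2023-08-23 12:30 SGW

Query: 2023-08-23 03:00 UTC
Rule 2/2 (SGW, +09:30): 2023-08-23 03:00 UTC ≤ query < +∞
3·60 + 0 + 570 = 750 min
750 = 0·1440 + 750; 750 = 12·60 + 30 → 12:30, same day
→ 2023-08-23 12:30 SGW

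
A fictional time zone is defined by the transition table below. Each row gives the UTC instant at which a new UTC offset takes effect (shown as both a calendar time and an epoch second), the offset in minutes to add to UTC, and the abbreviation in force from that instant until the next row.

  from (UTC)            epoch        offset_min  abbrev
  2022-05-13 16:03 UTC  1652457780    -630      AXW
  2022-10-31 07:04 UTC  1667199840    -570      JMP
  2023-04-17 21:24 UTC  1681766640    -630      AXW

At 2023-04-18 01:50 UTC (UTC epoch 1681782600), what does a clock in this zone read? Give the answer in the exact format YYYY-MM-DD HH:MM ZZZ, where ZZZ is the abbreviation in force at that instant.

2023-04-17 15:20 AXW

Query: 2023-04-18 01:50 UTC
Rule 3/3 (AXW, -10:30): 2023-04-17 21:24 UTC ≤ query < +∞
1·60 + 50 - 630 = -520 min
-520 = -1·1440 + 920; 920 = 15·60 + 20 → 15:20, 2023-04-18 - 1 day = 2023-04-17
→ 2023-04-17 15:20 AXW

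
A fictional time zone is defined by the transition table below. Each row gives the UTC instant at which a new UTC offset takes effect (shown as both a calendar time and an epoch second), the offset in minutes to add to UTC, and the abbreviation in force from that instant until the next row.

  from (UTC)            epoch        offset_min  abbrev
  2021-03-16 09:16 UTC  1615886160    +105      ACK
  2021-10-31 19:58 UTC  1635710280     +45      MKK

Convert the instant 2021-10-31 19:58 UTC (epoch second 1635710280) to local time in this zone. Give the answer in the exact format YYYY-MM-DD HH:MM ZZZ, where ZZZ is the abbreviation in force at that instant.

Query: 2021-10-31 19:58 UTC
Rule 2/2 (MKK, +00:45): 2021-10-31 19:58 UTC ≤ query < +∞
19·60 + 58 + 45 = 1243 min
1243 = 0·1440 + 1243; 1243 = 20·60 + 43 → 20:43, same day
→ 2021-10-31 20:43 MKK

2021-10-31 20:43 MKK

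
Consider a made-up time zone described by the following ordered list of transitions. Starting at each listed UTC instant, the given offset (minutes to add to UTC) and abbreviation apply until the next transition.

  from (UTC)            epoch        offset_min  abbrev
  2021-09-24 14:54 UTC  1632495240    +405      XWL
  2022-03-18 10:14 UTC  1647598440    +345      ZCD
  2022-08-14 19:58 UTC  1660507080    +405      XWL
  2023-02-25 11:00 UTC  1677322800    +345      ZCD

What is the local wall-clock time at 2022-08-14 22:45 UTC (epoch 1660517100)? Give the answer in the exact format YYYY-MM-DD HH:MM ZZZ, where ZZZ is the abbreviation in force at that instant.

2022-08-15 05:30 XWL

Query: 2022-08-14 22:45 UTC
Rule 3/4 (XWL, +06:45): 2022-08-14 19:58 UTC ≤ query < 2023-02-25 11:00 UTC
22·60 + 45 + 405 = 1770 min
1770 = 1·1440 + 330; 330 = 5·60 + 30 → 05:30, 2022-08-14 + 1 day = 2022-08-15
→ 2022-08-15 05:30 XWL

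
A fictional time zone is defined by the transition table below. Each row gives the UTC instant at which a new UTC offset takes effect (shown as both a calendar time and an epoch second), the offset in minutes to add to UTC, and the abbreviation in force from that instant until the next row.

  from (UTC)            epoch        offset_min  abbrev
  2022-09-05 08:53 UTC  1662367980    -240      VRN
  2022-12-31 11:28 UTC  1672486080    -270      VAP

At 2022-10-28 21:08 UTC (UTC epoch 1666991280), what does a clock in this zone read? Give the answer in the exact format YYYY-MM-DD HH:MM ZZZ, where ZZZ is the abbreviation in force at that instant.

2022-10-28 17:08 VRN

Query: 2022-10-28 21:08 UTC
Rule 1/2 (VRN, -04:00): 2022-09-05 08:53 UTC ≤ query < 2022-12-31 11:28 UTC
21·60 + 8 - 240 = 1028 min
1028 = 0·1440 + 1028; 1028 = 17·60 + 8 → 17:08, same day
→ 2022-10-28 17:08 VRN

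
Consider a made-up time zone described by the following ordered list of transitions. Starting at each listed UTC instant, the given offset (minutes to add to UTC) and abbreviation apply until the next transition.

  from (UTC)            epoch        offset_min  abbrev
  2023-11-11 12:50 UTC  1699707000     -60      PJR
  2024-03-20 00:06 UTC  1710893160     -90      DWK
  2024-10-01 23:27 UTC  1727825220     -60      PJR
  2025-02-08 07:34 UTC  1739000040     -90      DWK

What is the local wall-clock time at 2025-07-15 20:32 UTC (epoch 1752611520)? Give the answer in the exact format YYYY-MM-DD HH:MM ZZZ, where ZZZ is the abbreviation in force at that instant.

2025-07-15 19:02 DWK

Query: 2025-07-15 20:32 UTC
Rule 4/4 (DWK, -01:30): 2025-02-08 07:34 UTC ≤ query < +∞
20·60 + 32 - 90 = 1142 min
1142 = 0·1440 + 1142; 1142 = 19·60 + 2 → 19:02, same day
→ 2025-07-15 19:02 DWK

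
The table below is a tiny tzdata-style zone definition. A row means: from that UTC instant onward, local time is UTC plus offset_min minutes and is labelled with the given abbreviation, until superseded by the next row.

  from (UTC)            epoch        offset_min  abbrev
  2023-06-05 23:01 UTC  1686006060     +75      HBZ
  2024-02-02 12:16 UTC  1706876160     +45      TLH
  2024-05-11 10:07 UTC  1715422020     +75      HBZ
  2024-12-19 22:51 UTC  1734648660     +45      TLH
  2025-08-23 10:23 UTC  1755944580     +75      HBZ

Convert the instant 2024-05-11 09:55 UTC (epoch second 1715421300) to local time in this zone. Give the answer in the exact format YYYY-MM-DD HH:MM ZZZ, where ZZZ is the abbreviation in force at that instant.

2024-05-11 10:40 TLH

Query: 2024-05-11 09:55 UTC
Rule 2/5 (TLH, +00:45): 2024-02-02 12:16 UTC ≤ query < 2024-05-11 10:07 UTC
9·60 + 55 + 45 = 640 min
640 = 0·1440 + 640; 640 = 10·60 + 40 → 10:40, same day
→ 2024-05-11 10:40 TLH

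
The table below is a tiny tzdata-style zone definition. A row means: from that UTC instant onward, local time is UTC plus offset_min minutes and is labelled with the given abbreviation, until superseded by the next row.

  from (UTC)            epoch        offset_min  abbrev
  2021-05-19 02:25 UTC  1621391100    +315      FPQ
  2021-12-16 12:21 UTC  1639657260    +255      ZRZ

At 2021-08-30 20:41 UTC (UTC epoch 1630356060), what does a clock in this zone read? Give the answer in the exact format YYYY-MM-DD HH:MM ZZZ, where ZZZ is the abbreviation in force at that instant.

2021-08-31 01:56 FPQ

Query: 2021-08-30 20:41 UTC
Rule 1/2 (FPQ, +05:15): 2021-05-19 02:25 UTC ≤ query < 2021-12-16 12:21 UTC
20·60 + 41 + 315 = 1556 min
1556 = 1·1440 + 116; 116 = 1·60 + 56 → 01:56, 2021-08-30 + 1 day = 2021-08-31
→ 2021-08-31 01:56 FPQ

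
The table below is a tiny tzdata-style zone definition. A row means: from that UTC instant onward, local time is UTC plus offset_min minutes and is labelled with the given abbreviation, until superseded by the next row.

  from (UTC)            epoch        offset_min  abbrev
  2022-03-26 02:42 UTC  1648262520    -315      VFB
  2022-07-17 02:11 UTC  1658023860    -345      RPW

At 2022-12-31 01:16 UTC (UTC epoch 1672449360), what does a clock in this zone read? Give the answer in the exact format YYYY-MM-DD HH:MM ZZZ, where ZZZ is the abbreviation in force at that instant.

Query: 2022-12-31 01:16 UTC
Rule 2/2 (RPW, -05:45): 2022-07-17 02:11 UTC ≤ query < +∞
1·60 + 16 - 345 = -269 min
-269 = -1·1440 + 1171; 1171 = 19·60 + 31 → 19:31, 2022-12-31 - 1 day = 2022-12-30
→ 2022-12-30 19:31 RPW

2022-12-30 19:31 RPW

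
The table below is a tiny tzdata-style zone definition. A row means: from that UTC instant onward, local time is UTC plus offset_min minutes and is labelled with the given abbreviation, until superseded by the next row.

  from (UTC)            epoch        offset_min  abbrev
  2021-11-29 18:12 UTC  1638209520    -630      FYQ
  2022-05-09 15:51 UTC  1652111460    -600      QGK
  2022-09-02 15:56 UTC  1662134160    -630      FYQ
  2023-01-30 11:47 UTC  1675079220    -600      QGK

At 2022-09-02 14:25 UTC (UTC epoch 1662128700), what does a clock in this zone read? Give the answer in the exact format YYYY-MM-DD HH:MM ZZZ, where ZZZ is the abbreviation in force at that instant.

2022-09-02 04:25 QGK

Query: 2022-09-02 14:25 UTC
Rule 2/4 (QGK, -10:00): 2022-05-09 15:51 UTC ≤ query < 2022-09-02 15:56 UTC
14·60 + 25 - 600 = 265 min
265 = 0·1440 + 265; 265 = 4·60 + 25 → 04:25, same day
→ 2022-09-02 04:25 QGK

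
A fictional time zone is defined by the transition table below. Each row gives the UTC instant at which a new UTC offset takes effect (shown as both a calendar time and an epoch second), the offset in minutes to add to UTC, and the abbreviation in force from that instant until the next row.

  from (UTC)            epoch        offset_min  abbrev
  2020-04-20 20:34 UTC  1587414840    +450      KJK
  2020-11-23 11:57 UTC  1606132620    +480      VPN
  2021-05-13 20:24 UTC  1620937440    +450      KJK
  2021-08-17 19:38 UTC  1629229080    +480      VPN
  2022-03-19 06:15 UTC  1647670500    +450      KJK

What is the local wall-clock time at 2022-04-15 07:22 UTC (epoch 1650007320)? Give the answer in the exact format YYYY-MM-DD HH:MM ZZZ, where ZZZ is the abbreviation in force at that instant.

2022-04-15 14:52 KJK

Query: 2022-04-15 07:22 UTC
Rule 5/5 (KJK, +07:30): 2022-03-19 06:15 UTC ≤ query < +∞
7·60 + 22 + 450 = 892 min
892 = 0·1440 + 892; 892 = 14·60 + 52 → 14:52, same day
→ 2022-04-15 14:52 KJK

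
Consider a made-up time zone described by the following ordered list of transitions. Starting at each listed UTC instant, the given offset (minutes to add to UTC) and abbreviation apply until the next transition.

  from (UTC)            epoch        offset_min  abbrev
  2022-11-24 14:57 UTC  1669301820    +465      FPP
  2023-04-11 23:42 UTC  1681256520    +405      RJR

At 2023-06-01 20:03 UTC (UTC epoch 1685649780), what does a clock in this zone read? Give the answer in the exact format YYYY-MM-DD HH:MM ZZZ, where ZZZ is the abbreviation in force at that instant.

Query: 2023-06-01 20:03 UTC
Rule 2/2 (RJR, +06:45): 2023-04-11 23:42 UTC ≤ query < +∞
20·60 + 3 + 405 = 1608 min
1608 = 1·1440 + 168; 168 = 2·60 + 48 → 02:48, 2023-06-01 + 1 day = 2023-06-02
→ 2023-06-02 02:48 RJR

2023-06-02 02:48 RJR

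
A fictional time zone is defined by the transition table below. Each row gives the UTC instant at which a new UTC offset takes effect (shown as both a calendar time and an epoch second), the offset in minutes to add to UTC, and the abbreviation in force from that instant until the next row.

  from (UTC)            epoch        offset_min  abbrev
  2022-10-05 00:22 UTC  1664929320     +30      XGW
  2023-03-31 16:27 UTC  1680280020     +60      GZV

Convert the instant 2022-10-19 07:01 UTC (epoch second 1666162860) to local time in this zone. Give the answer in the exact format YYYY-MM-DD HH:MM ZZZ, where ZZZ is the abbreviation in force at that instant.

Query: 2022-10-19 07:01 UTC
Rule 1/2 (XGW, +00:30): 2022-10-05 00:22 UTC ≤ query < 2023-03-31 16:27 UTC
7·60 + 1 + 30 = 451 min
451 = 0·1440 + 451; 451 = 7·60 + 31 → 07:31, same day
→ 2022-10-19 07:31 XGW

2022-10-19 07:31 XGW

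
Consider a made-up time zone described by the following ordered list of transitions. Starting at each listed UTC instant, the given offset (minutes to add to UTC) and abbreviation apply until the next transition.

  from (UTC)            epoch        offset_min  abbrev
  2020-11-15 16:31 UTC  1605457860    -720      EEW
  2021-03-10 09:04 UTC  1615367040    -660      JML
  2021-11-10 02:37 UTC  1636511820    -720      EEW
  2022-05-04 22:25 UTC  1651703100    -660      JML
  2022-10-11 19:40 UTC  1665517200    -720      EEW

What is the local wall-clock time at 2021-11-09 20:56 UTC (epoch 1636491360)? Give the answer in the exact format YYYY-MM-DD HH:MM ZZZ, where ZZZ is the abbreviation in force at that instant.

Query: 2021-11-09 20:56 UTC
Rule 2/5 (JML, -11:00): 2021-03-10 09:04 UTC ≤ query < 2021-11-10 02:37 UTC
20·60 + 56 - 660 = 596 min
596 = 0·1440 + 596; 596 = 9·60 + 56 → 09:56, same day
→ 2021-11-09 09:56 JML

2021-11-09 09:56 JML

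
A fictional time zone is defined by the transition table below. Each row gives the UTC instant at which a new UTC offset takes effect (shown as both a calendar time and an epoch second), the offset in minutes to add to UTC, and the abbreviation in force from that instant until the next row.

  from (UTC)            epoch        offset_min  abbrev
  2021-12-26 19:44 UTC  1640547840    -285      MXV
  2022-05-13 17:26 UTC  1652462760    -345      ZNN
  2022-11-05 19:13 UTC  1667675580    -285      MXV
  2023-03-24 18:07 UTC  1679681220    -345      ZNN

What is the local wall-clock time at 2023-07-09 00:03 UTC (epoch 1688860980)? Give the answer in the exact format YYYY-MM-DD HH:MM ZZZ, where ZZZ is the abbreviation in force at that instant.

2023-07-08 18:18 ZNN

Query: 2023-07-09 00:03 UTC
Rule 4/4 (ZNN, -05:45): 2023-03-24 18:07 UTC ≤ query < +∞
0·60 + 3 - 345 = -342 min
-342 = -1·1440 + 1098; 1098 = 18·60 + 18 → 18:18, 2023-07-09 - 1 day = 2023-07-08
→ 2023-07-08 18:18 ZNN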